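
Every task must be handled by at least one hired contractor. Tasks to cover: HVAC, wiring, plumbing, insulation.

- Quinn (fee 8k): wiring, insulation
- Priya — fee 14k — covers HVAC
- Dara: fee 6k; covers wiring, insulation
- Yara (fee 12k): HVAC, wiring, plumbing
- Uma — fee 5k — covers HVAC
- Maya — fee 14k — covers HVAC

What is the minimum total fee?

18

The greedy cost-per-new-task heuristic would pick Dara, Uma, and Yara for 23, but a cheaper cover exists.
Choose Dara and Yara: together they cover HVAC, wiring, plumbing, insulation — every task.
Total fee: 6 + 12 = 18.
No cover costs less than 18.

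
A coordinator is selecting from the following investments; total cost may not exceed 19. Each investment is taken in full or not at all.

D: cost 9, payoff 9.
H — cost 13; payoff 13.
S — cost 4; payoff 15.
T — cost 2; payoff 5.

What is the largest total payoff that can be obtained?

Treat it as a binary knapsack problem.
H + S: cost 13 + 4 = 17 ≤ 19, payoff 13 + 15 = 28.
H + S + T: cost 13 + 4 + 2 = 19 ≤ 19, payoff 13 + 15 + 5 = 33.
D + S + T: cost 9 + 4 + 2 = 15 ≤ 19, payoff 9 + 15 + 5 = 29.
Best is H, S, and T with total payoff 33.

33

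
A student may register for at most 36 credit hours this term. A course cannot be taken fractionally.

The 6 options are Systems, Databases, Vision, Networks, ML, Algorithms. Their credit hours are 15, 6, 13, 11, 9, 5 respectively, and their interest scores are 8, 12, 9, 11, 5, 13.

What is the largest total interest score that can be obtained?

This is a 0-1 knapsack instance.
Allowing fractional choices, the relaxed optimum would be about 45.6, but courses are indivisible.
Databases + Vision + ML + Algorithms: credit hours 6 + 13 + 9 + 5 = 33 ≤ 36, interest score 12 + 9 + 5 + 13 = 39.
Databases + Networks + ML + Algorithms: credit hours 6 + 11 + 9 + 5 = 31 ≤ 36, interest score 12 + 11 + 5 + 13 = 41.
Databases + Vision + Networks + Algorithms: credit hours 6 + 13 + 11 + 5 = 35 ≤ 36, interest score 12 + 9 + 11 + 13 = 45.
Best is Databases, Vision, Networks, and Algorithms with total interest score 45.

45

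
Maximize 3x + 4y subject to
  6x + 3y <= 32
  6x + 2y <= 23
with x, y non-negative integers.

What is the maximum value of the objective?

40

Relaxing integrality, the LP optimum is 42.67 at (x,y) = (0, 10.7), which is not an integer point.
(x,y)=(0,10): 6·0+3·10=30≤32, 6·0+2·10=20≤23, objective 40.
(x,y)=(0,9): 6·0+3·9=27≤32, 6·0+2·9=18≤23, objective 36.
The best lattice point is (0,10), giving 40.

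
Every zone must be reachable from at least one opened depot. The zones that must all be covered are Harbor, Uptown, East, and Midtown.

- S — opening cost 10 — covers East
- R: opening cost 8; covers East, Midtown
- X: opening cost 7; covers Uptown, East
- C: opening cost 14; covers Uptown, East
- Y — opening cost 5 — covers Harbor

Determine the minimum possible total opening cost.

Choose R, X, and Y: together they cover Harbor, Uptown, East, Midtown — every zone.
Total opening cost: 8 + 7 + 5 = 20.
No cover costs less than 20.

20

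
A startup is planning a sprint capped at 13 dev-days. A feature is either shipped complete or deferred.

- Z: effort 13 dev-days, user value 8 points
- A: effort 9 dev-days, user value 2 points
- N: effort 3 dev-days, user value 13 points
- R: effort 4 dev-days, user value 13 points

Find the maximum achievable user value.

A + N: effort 9 + 3 = 12 ≤ 13, user value 2 + 13 = 15.
A + R: effort 9 + 4 = 13 ≤ 13, user value 2 + 13 = 15.
N + R: effort 3 + 4 = 7 ≤ 13, user value 13 + 13 = 26.
Best is N and R with total user value 26.

26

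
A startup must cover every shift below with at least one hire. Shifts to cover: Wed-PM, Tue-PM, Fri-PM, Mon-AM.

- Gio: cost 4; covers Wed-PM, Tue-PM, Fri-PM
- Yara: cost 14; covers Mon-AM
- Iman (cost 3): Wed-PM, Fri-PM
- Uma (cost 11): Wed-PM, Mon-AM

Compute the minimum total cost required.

Choose Gio and Uma: together they cover Wed-PM, Tue-PM, Fri-PM, Mon-AM — every shift.
Total cost: 4 + 11 = 15.
No cover costs less than 15.

15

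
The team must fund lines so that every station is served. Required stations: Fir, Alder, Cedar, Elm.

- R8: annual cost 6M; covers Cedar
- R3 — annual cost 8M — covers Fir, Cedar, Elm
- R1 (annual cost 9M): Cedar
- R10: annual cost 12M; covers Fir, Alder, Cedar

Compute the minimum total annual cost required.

20

This is an integer covering problem.
Choose R3 and R10: together they cover Fir, Alder, Cedar, Elm — every station.
Total annual cost: 8 + 12 = 20.
No cover costs less than 20.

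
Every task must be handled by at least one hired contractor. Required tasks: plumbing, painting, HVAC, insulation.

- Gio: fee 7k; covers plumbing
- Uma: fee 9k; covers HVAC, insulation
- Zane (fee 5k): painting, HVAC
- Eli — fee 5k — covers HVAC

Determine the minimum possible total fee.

21

Choose Gio, Uma, and Zane: together they cover plumbing, painting, HVAC, insulation — every task.
Total fee: 7 + 9 + 5 = 21.
No cover costs less than 21.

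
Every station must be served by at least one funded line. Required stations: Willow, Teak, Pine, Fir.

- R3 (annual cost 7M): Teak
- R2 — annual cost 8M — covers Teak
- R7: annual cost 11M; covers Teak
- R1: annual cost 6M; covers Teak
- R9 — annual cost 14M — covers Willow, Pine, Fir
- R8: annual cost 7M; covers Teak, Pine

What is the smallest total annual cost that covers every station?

The greedy cost-per-new-station heuristic would pick R8 and R9 for 21, but a cheaper cover exists.
Choose R1 and R9: together they cover Willow, Teak, Pine, Fir — every station.
Total annual cost: 6 + 14 = 20.
No cover costs less than 20.

20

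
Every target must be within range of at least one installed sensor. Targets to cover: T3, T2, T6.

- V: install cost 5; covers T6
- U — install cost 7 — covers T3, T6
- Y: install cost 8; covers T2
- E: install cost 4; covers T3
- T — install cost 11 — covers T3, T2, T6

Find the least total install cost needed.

11

The greedy cost-per-new-target heuristic would pick U and Y for 15, but a cheaper cover exists.
T alone covers T3, T2, T6 — every target.
Total install cost: 11.
No cover costs less than 11.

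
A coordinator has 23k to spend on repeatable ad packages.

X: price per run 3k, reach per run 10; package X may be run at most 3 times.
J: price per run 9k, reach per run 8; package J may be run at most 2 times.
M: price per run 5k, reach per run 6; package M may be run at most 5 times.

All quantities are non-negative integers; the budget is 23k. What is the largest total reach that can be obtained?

44

3×X and 2×M: price 19 ≤ 23, reach 3·10 + 2·6 = 42.
3×X, 1×J, and 1×M: price 23 ≤ 23, reach 3·10 + 1·8 + 1·6 = 44.
Best is 44.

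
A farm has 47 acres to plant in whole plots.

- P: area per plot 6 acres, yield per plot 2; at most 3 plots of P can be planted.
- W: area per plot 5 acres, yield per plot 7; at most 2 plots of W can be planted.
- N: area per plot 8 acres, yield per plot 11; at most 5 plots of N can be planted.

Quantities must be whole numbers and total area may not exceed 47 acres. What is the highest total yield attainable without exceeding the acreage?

62

This is a bounded integer knapsack.
W has the best ratio (7/5); taking only W gives at most 2×7 = 14 (stopped by the supply cap of 2).
Mixing does better — 1×W and 5×N: area 45 ≤ 47, yield 1·7 + 5·11 = 62.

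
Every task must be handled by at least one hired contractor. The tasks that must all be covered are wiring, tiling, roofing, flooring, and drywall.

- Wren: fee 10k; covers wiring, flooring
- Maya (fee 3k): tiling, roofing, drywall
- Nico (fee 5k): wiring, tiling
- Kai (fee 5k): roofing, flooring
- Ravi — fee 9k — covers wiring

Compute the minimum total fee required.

13

This is an integer covering problem.
Choose Wren and Maya: together they cover wiring, tiling, roofing, flooring, drywall — every task.
Total fee: 10 + 3 = 13.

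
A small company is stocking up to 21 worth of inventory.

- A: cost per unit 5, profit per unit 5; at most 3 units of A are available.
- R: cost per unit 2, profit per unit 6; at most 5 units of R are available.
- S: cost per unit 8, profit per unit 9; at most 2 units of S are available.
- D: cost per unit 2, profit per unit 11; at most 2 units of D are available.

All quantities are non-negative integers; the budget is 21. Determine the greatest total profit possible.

Take 1×A, 5×R, and 2×D: cost 19 ≤ 21, profit 1·5 + 5·6 + 2·11 = 57.
D has the best ratio (11/2) and is taken to its limit of 2; remaining capacity is filled optimally with the others.

57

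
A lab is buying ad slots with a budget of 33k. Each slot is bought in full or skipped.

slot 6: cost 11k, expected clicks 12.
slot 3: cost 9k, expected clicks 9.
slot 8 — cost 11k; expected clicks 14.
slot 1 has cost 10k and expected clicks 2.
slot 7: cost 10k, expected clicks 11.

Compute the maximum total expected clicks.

Treat it as a binary knapsack problem.
slot 6 + slot 8 + slot 7: cost 11 + 11 + 10 = 32 ≤ 33, expected clicks 12 + 14 + 11 = 37.
slot 6 + slot 3 + slot 8: cost 11 + 9 + 11 = 31 ≤ 33, expected clicks 12 + 9 + 14 = 35.
Best is slot 6, slot 8, and slot 7 with total expected clicks 37.

37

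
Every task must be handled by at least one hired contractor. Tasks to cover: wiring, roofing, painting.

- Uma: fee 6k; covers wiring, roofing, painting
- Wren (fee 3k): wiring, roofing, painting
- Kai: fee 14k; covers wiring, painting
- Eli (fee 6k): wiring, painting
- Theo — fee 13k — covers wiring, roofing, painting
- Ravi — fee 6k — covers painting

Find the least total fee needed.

Wren alone covers wiring, roofing, painting — every task.
Total fee: 3.
No cover costs less than 3.

3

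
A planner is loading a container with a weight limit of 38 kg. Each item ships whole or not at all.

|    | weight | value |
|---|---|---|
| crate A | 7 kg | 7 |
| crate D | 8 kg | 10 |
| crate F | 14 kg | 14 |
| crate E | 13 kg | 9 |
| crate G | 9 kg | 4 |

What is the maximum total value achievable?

Allowing fractional choices, the relaxed optimum would be about 37.2, but items are indivisible.
crate A + crate D + crate F + crate G: weight 7 + 8 + 14 + 9 = 38 ≤ 38, value 7 + 10 + 14 + 4 = 35.
crate D + crate F + crate E: weight 8 + 14 + 13 = 35 ≤ 38, value 10 + 14 + 9 = 33.
Best is crate A, crate D, crate F, and crate G with total value 35.

35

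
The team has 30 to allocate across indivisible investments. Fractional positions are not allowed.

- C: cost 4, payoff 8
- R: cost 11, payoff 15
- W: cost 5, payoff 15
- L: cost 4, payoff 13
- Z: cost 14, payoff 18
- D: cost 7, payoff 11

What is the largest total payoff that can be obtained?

57

Allowing fractional choices, the relaxed optimum would be about 60.6, but investments are indivisible.
W + L + Z + D: cost 5 + 4 + 14 + 7 = 30 ≤ 30, payoff 15 + 13 + 18 + 11 = 57.
R + W + L + D: cost 11 + 5 + 4 + 7 = 27 ≤ 30, payoff 15 + 15 + 13 + 11 = 54.
C + W + L + Z: cost 4 + 5 + 4 + 14 = 27 ≤ 30, payoff 8 + 15 + 13 + 18 = 54.
Best is W, L, Z, and D with total payoff 57.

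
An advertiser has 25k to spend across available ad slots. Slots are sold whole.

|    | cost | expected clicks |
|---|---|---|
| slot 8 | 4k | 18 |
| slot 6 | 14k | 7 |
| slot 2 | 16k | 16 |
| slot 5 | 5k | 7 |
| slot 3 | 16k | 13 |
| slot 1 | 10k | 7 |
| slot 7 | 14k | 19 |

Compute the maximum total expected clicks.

This is a 0-1 knapsack instance.
Allowing fractional choices, the relaxed optimum would be about 46.0, but ad slots are indivisible.
slot 8 + slot 2 + slot 5: cost 4 + 16 + 5 = 25 ≤ 25, expected clicks 18 + 16 + 7 = 41.
slot 8 + slot 5 + slot 3: cost 4 + 5 + 16 = 25 ≤ 25, expected clicks 18 + 7 + 13 = 38.
slot 8 + slot 5 + slot 7: cost 4 + 5 + 14 = 23 ≤ 25, expected clicks 18 + 7 + 19 = 44.
Best is slot 8, slot 5, and slot 7 with total expected clicks 44.

44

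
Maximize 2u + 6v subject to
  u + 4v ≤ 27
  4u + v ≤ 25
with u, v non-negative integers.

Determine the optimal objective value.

42

Relaxing integrality, the LP optimum is 42.93 at (u,v) = (4.87, 5.53), which is not an integer point.
(u,v)=(3,6): 1·3+4·6=27≤27, 4·3+1·6=18≤25, objective 42.
(u,v)=(5,5): 1·5+4·5=25≤27, 4·5+1·5=25≤25, objective 40.
(u,v)=(2,6): 1·2+4·6=26≤27, 4·2+1·6=14≤25, objective 40.
The best lattice point is (3,6), giving 42.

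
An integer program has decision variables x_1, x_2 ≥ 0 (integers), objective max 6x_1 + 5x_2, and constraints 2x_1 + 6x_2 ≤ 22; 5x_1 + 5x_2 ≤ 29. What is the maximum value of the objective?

Relaxing integrality, the LP optimum is 34.80 at (x_1,x_2) = (5.8, 0), which is not an integer point.
(x_1,x_2)=(5,0) is feasible, giving 30.
(x_1,x_2)=(4,1) is feasible, giving 29.
(x_1,x_2)=(4,0) is feasible, giving 24.
Maximum is 30 at (x_1,x_2)=(5,0).

30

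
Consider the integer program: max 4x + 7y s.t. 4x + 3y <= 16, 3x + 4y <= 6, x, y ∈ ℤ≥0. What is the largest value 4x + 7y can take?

8

The continuous relaxation peaks at (0, 1.5) with value 10.50; rounding to a feasible lattice point costs some objective.
(x,y)=(2,0): 4·2+3·0=8≤16, 3·2+4·0=6≤6, objective 8.
(x,y)=(0,1): 4·0+3·1=3≤16, 3·0+4·1=4≤6, objective 7.
(x,y)=(1,0): 4·1+3·0=4≤16, 3·1+4·0=3≤6, objective 4.
Maximum is 8 at (x,y)=(2,0).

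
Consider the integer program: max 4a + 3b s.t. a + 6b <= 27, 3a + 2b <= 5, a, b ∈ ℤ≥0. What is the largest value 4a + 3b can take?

Relaxing integrality, the LP optimum is 7.50 at (a,b) = (0, 2.5), which is not an integer point.
(a,b)=(1,1): 1·1+6·1=7≤27, 3·1+2·1=5≤5, objective 7.
(a,b)=(0,2): 1·0+6·2=12≤27, 3·0+2·2=4≤5, objective 6.
(a,b)=(1,0): 1·1+6·0=1≤27, 3·1+2·0=3≤5, objective 4.
The best lattice point is (1,1), giving 7.

7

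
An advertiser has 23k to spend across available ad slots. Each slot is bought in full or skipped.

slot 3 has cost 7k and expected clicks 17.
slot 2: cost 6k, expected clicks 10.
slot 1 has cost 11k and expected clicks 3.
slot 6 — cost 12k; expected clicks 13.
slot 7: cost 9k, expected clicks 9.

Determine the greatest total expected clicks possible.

36

Treat it as a binary knapsack problem.
slot 3 + slot 2 + slot 7: cost 7 + 6 + 9 = 22 ≤ 23, expected clicks 17 + 10 + 9 = 36.
slot 3 + slot 6: cost 7 + 12 = 19 ≤ 23, expected clicks 17 + 13 = 30.
Best is slot 3, slot 2, and slot 7 with total expected clicks 36.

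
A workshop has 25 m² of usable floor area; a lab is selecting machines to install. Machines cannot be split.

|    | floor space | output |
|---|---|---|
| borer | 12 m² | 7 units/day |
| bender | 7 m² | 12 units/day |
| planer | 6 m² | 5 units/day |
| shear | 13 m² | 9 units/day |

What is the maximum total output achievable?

24

Treat it as a binary knapsack problem.
Take borer, bender, and planer: floor space 12 + 7 + 6 = 25 ≤ 25, output 7 + 12 + 5 = 24.
No other feasible combination does better.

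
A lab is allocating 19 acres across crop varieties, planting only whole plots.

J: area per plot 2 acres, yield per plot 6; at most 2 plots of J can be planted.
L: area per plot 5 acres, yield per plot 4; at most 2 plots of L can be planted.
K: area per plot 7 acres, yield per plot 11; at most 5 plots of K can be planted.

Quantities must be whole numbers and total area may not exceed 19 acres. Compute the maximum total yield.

34

J has the best ratio (6/2); taking only J gives at most 2×6 = 12 (stopped by the supply cap of 2).
Mixing does better — 2×J and 2×K: area 18 ≤ 19, yield 2·6 + 2·11 = 34.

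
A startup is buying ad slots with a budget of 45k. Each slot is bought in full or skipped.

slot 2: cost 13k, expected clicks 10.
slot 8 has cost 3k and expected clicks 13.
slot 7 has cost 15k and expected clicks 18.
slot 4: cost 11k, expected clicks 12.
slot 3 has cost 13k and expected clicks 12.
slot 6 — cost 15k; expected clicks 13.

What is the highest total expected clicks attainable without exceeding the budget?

56

slot 2 + slot 8 + slot 7 + slot 4: cost 13 + 3 + 15 + 11 = 42 ≤ 45, expected clicks 10 + 13 + 18 + 12 = 53.
slot 8 + slot 7 + slot 4 + slot 6: cost 3 + 15 + 11 + 15 = 44 ≤ 45, expected clicks 13 + 18 + 12 + 13 = 56.
slot 8 + slot 7 + slot 4 + slot 3: cost 3 + 15 + 11 + 13 = 42 ≤ 45, expected clicks 13 + 18 + 12 + 12 = 55.
Best is slot 8, slot 7, slot 4, and slot 6 with total expected clicks 56.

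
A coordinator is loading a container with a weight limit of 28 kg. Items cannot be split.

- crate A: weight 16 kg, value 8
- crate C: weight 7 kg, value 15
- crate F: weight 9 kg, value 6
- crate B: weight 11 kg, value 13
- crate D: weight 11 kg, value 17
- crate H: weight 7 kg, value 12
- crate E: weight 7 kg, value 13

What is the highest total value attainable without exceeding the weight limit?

45

Allowing fractional choices, the relaxed optimum would be about 50.8, but items are indivisible.
crate C + crate D + crate E: weight 7 + 11 + 7 = 25 ≤ 28, value 15 + 17 + 13 = 45.
crate C + crate D + crate H: weight 7 + 11 + 7 = 25 ≤ 28, value 15 + 17 + 12 = 44.
Best is crate C, crate D, and crate E with total value 45.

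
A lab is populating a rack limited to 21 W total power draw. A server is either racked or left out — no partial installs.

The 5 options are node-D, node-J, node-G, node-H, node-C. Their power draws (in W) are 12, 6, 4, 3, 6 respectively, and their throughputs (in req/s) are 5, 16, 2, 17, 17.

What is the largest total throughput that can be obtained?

52

node-J + node-H + node-C: power draw 6 + 3 + 6 = 15 ≤ 21, throughput 16 + 17 + 17 = 50.
node-D + node-H + node-C: power draw 12 + 3 + 6 = 21 ≤ 21, throughput 5 + 17 + 17 = 39.
node-J + node-G + node-H + node-C: power draw 6 + 4 + 3 + 6 = 19 ≤ 21, throughput 16 + 2 + 17 + 17 = 52.
Best is node-J, node-G, node-H, and node-C with total throughput 52.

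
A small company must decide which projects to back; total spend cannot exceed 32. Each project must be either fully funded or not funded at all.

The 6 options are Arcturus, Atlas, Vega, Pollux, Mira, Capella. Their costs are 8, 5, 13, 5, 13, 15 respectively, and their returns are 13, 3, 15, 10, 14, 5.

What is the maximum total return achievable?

Allowing fractional choices, the relaxed optimum would be about 44.5, but projects are indivisible.
Arcturus + Atlas + Vega + Pollux: cost 8 + 5 + 13 + 5 = 31 ≤ 32, return 13 + 3 + 15 + 10 = 41.
Vega + Pollux + Mira: cost 13 + 5 + 13 = 31 ≤ 32, return 15 + 10 + 14 = 39.
Arcturus + Atlas + Pollux + Mira: cost 8 + 5 + 5 + 13 = 31 ≤ 32, return 13 + 3 + 10 + 14 = 40.
Best is Arcturus, Atlas, Vega, and Pollux with total return 41.

41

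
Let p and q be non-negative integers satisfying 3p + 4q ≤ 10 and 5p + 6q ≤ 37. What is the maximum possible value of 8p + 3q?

Relaxing integrality, the LP optimum is 26.67 at (p,q) = (3.33, 0), which is not an integer point.
(p,q)=(3,0) is feasible, giving 24.
(p,q)=(2,1) is feasible, giving 19.
Maximum is 24 at (p,q)=(3,0).

24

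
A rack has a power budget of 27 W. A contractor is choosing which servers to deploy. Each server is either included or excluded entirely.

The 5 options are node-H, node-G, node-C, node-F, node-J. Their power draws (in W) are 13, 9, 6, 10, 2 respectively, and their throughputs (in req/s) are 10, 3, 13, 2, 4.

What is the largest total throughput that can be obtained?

Take node-H, node-C, and node-J: power draw 13 + 6 + 2 = 21 ≤ 27, throughput 10 + 13 + 4 = 27.
No other feasible combination does better.

27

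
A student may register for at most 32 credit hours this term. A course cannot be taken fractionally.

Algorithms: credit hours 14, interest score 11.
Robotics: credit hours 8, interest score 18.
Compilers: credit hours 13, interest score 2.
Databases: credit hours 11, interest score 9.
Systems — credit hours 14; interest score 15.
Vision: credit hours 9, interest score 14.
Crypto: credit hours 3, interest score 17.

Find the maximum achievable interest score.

58

Treat it as a binary knapsack problem.
Allowing fractional choices, the relaxed optimum would be about 61.9, but courses are indivisible.
Robotics + Systems + Crypto: credit hours 8 + 14 + 3 = 25 ≤ 32, interest score 18 + 15 + 17 = 50.
Robotics + Databases + Vision + Crypto: credit hours 8 + 11 + 9 + 3 = 31 ≤ 32, interest score 18 + 9 + 14 + 17 = 58.
Best is Robotics, Databases, Vision, and Crypto with total interest score 58.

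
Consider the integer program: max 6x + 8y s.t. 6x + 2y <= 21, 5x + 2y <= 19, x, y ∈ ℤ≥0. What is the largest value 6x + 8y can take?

72

Relaxing integrality, the LP optimum is 76.00 at (x,y) = (0, 9.5), which is not an integer point.
(x,y)=(0,9) is feasible, giving 72.
(x,y)=(0,8) is feasible, giving 64.
Maximum is 72 at (x,y)=(0,9).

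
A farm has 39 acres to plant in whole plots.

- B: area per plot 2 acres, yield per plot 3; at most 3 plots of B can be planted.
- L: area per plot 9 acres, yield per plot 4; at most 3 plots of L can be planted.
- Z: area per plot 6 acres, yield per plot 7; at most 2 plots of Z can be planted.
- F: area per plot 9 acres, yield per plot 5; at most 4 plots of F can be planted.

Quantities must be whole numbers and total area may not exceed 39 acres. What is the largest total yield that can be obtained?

33

3×B, 2×Z, and 2×F: area 36 ≤ 39, yield 3·3 + 2·7 + 2·5 = 33.
3×B, 1×L, 2×Z, and 1×F: area 36 ≤ 39, yield 3·3 + 1·4 + 2·7 + 1·5 = 32.
Best is 33.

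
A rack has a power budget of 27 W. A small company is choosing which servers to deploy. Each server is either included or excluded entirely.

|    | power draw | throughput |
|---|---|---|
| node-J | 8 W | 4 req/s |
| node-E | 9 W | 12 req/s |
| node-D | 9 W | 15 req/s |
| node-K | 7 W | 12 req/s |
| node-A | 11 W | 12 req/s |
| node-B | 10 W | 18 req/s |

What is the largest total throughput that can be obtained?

45

Allowing fractional choices, the relaxed optimum would be about 46.3, but servers are indivisible.
node-E + node-K + node-B: power draw 9 + 7 + 10 = 26 ≤ 27, throughput 12 + 12 + 18 = 42.
node-D + node-K + node-B: power draw 9 + 7 + 10 = 26 ≤ 27, throughput 15 + 12 + 18 = 45.
Best is node-D, node-K, and node-B with total throughput 45.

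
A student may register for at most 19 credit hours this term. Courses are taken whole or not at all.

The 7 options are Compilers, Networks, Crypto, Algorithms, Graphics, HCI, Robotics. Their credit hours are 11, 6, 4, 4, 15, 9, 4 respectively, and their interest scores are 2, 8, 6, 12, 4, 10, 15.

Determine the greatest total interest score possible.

Allowing fractional choices, the relaxed optimum would be about 42.1, but courses are indivisible.
Networks + Crypto + Algorithms + Robotics: credit hours 6 + 4 + 4 + 4 = 18 ≤ 19, interest score 8 + 6 + 12 + 15 = 41.
Algorithms + HCI + Robotics: credit hours 4 + 9 + 4 = 17 ≤ 19, interest score 12 + 10 + 15 = 37.
Best is Networks, Crypto, Algorithms, and Robotics with total interest score 41.

41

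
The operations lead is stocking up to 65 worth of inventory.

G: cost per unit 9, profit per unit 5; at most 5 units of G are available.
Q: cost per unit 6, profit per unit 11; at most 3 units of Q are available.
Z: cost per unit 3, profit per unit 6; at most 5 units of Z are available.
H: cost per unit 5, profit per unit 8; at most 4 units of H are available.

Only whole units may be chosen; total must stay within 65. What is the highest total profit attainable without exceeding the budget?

100

This is a bounded integer knapsack.
1×G, 3×Q, 5×Z, and 4×H: cost 62 ≤ 65, profit 1·5 + 3·11 + 5·6 + 4·8 = 100.
3×Q, 5×Z, and 4×H: cost 53 ≤ 65, profit 3·11 + 5·6 + 4·8 = 95.
Best is 100.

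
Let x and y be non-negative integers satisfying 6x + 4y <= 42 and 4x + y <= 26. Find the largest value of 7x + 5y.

(x,y)=(1,9) is feasible, giving 52.
(x,y)=(0,10) is feasible, giving 50.
(x,y)=(1,8) is feasible, giving 47.
No feasible integer point exceeds 52.

52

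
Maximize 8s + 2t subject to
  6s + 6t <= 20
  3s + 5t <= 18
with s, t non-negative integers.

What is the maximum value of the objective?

24

Relaxing integrality, the LP optimum is 26.67 at (s,t) = (3.33, 0), which is not an integer point.
(s,t)=(3,0): 6·3+6·0=18≤20, 3·3+5·0=9≤18, objective 24.
(s,t)=(2,1): 6·2+6·1=18≤20, 3·2+5·1=11≤18, objective 18.
No feasible integer point exceeds 24.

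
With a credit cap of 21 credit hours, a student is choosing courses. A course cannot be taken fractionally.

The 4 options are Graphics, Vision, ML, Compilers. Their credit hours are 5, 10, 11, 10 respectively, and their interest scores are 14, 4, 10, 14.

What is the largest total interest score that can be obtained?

Graphics + Compilers: credit hours 5 + 10 = 15 ≤ 21, interest score 14 + 14 = 28.
Graphics + ML: credit hours 5 + 11 = 16 ≤ 21, interest score 14 + 10 = 24.
Best is Graphics and Compilers with total interest score 28.

28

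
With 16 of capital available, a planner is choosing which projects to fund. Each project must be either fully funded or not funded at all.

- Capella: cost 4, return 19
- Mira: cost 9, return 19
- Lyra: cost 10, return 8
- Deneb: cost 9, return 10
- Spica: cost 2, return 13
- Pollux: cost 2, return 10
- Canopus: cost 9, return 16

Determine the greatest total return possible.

51

Take Capella, Mira, and Spica: cost 4 + 9 + 2 = 15 ≤ 16, return 19 + 19 + 13 = 51.
No other feasible combination does better.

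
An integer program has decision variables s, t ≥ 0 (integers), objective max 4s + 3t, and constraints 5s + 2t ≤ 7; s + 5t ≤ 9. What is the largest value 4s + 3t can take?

The continuous relaxation peaks at (0.739, 1.65) with value 7.91; rounding to a feasible lattice point costs some objective.
(s,t)=(1,1): 5·1+2·1=7≤7, 1·1+5·1=6≤9, objective 7.
(s,t)=(1,0): 5·1+2·0=5≤7, 1·1+5·0=1≤9, objective 4.
No feasible integer point exceeds 7.

7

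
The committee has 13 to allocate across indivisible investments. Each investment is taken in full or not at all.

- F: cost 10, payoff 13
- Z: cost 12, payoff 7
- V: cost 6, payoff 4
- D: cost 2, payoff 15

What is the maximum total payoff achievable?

28

Allowing fractional choices, the relaxed optimum would be about 28.7, but investments are indivisible.
D: cost 2 ≤ 13, payoff 15.
F + D: cost 10 + 2 = 12 ≤ 13, payoff 13 + 15 = 28.
V + D: cost 6 + 2 = 8 ≤ 13, payoff 4 + 15 = 19.
Best is F and D with total payoff 28.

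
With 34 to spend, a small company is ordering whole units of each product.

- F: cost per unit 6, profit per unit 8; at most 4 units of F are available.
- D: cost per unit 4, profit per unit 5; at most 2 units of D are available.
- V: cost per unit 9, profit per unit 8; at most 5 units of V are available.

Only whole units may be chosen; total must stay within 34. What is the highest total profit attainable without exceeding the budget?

42

4×F and 1×V: cost 33 ≤ 34, profit 4·8 + 1·8 = 40.
4×F and 2×D: cost 32 ≤ 34, profit 4·8 + 2·5 = 42.
Best is 42.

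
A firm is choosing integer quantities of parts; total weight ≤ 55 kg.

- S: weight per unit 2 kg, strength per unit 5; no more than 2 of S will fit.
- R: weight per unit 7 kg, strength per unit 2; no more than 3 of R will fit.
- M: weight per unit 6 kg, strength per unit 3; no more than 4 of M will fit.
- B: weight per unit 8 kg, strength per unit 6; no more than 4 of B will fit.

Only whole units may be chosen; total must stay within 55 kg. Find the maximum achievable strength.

43

2×S, 3×M, and 4×B: weight 54 ≤ 55, strength 2·5 + 3·3 + 4·6 = 43.
2×S, 1×R, 2×M, and 4×B: weight 55 ≤ 55, strength 2·5 + 1·2 + 2·3 + 4·6 = 42.
Best is 43.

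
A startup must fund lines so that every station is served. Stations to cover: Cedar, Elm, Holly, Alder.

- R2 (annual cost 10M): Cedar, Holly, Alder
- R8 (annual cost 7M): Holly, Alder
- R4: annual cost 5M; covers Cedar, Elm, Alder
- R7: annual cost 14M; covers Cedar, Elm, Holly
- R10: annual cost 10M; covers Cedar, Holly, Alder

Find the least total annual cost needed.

Choose R8 and R4: together they cover Cedar, Elm, Holly, Alder — every station.
Total annual cost: 7 + 5 = 12.
No cover costs less than 12.

12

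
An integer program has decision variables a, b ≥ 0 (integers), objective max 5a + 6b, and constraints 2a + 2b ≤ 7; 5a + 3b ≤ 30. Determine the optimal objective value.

18

(a,b)=(0,3): 2·0+2·3=6≤7, 5·0+3·3=9≤30, objective 18.
(a,b)=(1,2): 2·1+2·2=6≤7, 5·1+3·2=11≤30, objective 17.
No feasible integer point exceeds 18.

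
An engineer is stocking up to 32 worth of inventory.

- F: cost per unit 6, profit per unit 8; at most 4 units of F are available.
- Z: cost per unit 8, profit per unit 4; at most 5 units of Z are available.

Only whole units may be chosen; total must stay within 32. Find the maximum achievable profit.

F has the best ratio (8/6); taking only F gives at most 4×8 = 32 (stopped by the supply cap of 4).
Mixing does better — 4×F and 1×Z: cost 32 ≤ 32, profit 4·8 + 1·4 = 36.

36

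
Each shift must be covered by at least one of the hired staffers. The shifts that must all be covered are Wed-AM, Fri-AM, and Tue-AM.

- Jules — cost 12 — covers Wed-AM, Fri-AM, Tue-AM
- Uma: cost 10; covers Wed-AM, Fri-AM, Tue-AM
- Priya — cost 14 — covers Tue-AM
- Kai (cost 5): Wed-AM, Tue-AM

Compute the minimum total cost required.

10

This is a weighted set-cover instance.
Uma alone covers Wed-AM, Fri-AM, Tue-AM — every shift.
Total cost: 10.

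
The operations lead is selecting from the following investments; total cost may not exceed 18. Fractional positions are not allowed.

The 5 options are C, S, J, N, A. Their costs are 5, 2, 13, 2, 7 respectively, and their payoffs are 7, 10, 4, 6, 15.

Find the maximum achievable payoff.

This is an integer program with binary decision variables.
C + S + A: cost 5 + 2 + 7 = 14 ≤ 18, payoff 7 + 10 + 15 = 32.
C + S + N + A: cost 5 + 2 + 2 + 7 = 16 ≤ 18, payoff 7 + 10 + 6 + 15 = 38.
Best is C, S, N, and A with total payoff 38.

38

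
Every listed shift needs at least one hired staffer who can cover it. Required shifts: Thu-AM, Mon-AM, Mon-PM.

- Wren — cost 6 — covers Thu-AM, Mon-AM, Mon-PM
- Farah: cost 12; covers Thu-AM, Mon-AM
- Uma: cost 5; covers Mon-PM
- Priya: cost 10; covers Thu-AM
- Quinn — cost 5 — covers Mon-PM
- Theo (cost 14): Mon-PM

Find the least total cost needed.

6

Wren alone covers Thu-AM, Mon-AM, Mon-PM — every shift.
Total cost: 6.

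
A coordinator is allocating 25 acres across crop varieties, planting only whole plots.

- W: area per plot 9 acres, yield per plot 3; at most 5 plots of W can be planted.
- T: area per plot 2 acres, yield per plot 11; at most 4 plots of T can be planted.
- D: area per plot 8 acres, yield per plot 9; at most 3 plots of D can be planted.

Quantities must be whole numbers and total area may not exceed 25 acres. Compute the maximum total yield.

62

This is a bounded integer knapsack.
4×T and 2×D: area 24 ≤ 25, yield 4·11 + 2·9 = 62.
1×W, 4×T, and 1×D: area 25 ≤ 25, yield 1·3 + 4·11 + 1·9 = 56.
Best is 62.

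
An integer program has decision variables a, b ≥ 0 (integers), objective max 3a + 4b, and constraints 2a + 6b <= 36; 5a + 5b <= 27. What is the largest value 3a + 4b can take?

Relaxing integrality, the LP optimum is 21.60 at (a,b) = (0, 5.4), which is not an integer point.
(a,b)=(0,5): 2·0+6·5=30≤36, 5·0+5·5=25≤27, objective 20.
(a,b)=(1,4): 2·1+6·4=26≤36, 5·1+5·4=25≤27, objective 19.
No feasible integer point exceeds 20.

20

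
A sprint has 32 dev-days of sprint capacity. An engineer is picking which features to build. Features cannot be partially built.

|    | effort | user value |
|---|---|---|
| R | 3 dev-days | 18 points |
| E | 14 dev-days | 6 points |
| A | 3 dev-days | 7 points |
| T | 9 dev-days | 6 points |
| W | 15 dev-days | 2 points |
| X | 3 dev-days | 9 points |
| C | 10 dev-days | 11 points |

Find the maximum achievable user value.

This is a 0-1 knapsack instance.
R + E + A + T + X: effort 3 + 14 + 3 + 9 + 3 = 32 ≤ 32, user value 18 + 6 + 7 + 6 + 9 = 46.
R + A + T + X + C: effort 3 + 3 + 9 + 3 + 10 = 28 ≤ 32, user value 18 + 7 + 6 + 9 + 11 = 51.
Best is R, A, T, X, and C with total user value 51.

51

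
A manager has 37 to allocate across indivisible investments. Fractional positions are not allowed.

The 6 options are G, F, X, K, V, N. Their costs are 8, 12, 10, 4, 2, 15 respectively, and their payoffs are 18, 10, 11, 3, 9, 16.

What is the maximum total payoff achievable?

54

This is an integer program with binary decision variables.
Take G, X, V, and N: cost 8 + 10 + 2 + 15 = 35 ≤ 37, payoff 18 + 11 + 9 + 16 = 54.
No other feasible combination does better.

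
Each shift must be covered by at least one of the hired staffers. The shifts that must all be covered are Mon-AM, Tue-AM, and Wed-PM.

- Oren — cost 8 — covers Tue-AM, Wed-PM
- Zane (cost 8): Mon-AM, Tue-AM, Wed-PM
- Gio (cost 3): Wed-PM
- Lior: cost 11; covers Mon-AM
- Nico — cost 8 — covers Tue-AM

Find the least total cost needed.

Zane alone covers Mon-AM, Tue-AM, Wed-PM — every shift.
Total cost: 8.
No cover costs less than 8.

8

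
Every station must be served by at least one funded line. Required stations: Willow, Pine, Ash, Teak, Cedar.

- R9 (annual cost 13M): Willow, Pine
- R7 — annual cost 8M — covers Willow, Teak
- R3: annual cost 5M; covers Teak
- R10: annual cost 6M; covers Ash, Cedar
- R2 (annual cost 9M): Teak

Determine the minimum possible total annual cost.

This is an integer covering problem.
The greedy cost-per-new-station heuristic would pick R10, R7, and R9 for 27, but a cheaper cover exists.
Choose R9, R3, and R10: together they cover Willow, Pine, Ash, Teak, Cedar — every station.
Total annual cost: 13 + 5 + 6 = 24.
No cover costs less than 24.

24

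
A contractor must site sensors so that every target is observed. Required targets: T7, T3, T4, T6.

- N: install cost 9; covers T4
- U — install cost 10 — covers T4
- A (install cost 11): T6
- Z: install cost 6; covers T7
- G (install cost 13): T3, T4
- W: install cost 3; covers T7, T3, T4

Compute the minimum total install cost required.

14

Choose A and W: together they cover T7, T3, T4, T6 — every target.
Total install cost: 11 + 3 = 14.
No cover costs less than 14.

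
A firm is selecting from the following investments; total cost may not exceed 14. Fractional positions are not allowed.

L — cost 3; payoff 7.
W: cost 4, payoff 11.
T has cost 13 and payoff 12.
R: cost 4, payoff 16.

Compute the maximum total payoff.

34

Take L, W, and R: cost 3 + 4 + 4 = 11 ≤ 14, payoff 7 + 11 + 16 = 34.
No other feasible combination does better.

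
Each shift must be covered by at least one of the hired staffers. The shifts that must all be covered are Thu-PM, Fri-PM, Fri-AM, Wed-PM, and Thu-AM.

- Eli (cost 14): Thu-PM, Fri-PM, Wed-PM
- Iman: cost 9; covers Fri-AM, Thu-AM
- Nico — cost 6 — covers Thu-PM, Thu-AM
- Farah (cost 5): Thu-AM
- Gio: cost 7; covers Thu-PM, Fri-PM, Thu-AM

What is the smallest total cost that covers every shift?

23

The greedy cost-per-new-shift heuristic would pick Gio, Iman, and Eli for 30, but a cheaper cover exists.
Choose Eli and Iman: together they cover Thu-PM, Fri-PM, Fri-AM, Wed-PM, Thu-AM — every shift.
Total cost: 14 + 9 = 23.
No cover costs less than 23.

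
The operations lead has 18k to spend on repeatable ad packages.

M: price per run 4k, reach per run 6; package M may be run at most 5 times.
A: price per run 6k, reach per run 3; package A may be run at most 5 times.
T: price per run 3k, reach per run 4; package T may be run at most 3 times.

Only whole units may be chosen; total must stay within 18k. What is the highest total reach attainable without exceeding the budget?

2×M and 3×T: price 17 ≤ 18, reach 2·6 + 3·4 = 24.
3×M and 2×T: price 18 ≤ 18, reach 3·6 + 2·4 = 26.
Best is 26.

26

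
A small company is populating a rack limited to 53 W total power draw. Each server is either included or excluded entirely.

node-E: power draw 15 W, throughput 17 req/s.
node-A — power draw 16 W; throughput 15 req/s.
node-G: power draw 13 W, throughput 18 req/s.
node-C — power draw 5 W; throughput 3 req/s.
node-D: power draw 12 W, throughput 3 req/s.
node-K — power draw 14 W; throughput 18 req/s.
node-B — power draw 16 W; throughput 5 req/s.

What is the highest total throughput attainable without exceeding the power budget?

56

node-E + node-G + node-C + node-K: power draw 15 + 13 + 5 + 14 = 47 ≤ 53, throughput 17 + 18 + 3 + 18 = 56.
node-E + node-G + node-K: power draw 15 + 13 + 14 = 42 ≤ 53, throughput 17 + 18 + 18 = 53.
node-A + node-G + node-C + node-K: power draw 16 + 13 + 5 + 14 = 48 ≤ 53, throughput 15 + 18 + 3 + 18 = 54.
Best is node-E, node-G, node-C, and node-K with total throughput 56.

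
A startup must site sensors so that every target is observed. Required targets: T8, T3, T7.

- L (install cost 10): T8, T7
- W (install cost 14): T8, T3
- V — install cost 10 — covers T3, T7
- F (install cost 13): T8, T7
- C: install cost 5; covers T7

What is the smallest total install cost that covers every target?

19

The greedy cost-per-new-target heuristic would pick L and V for 20, but a cheaper cover exists.
Choose W and C: together they cover T8, T3, T7 — every target.
Total install cost: 14 + 5 = 19.
No cover costs less than 19.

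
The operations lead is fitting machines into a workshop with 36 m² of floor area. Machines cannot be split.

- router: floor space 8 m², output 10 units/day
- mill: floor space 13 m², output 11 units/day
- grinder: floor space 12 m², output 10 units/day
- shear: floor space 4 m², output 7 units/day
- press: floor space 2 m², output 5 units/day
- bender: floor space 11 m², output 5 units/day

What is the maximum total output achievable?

Take router, mill, grinder, and press: floor space 8 + 13 + 12 + 2 = 35 ≤ 36, output 10 + 11 + 10 + 5 = 36.
No other feasible combination does better.

36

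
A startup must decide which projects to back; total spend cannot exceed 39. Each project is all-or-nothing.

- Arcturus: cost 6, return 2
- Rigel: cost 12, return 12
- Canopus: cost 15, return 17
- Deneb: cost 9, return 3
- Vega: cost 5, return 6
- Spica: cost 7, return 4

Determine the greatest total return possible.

Rigel + Canopus + Vega + Spica: cost 12 + 15 + 5 + 7 = 39 ≤ 39, return 12 + 17 + 6 + 4 = 39.
Arcturus + Rigel + Canopus + Vega: cost 6 + 12 + 15 + 5 = 38 ≤ 39, return 2 + 12 + 17 + 6 = 37.
Best is Rigel, Canopus, Vega, and Spica with total return 39.

39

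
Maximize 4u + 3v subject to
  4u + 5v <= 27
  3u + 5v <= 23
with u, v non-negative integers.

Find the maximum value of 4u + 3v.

(u,v)=(6,0) is feasible, giving 24.
(u,v)=(5,1) is feasible, giving 23.
No feasible integer point exceeds 24.

24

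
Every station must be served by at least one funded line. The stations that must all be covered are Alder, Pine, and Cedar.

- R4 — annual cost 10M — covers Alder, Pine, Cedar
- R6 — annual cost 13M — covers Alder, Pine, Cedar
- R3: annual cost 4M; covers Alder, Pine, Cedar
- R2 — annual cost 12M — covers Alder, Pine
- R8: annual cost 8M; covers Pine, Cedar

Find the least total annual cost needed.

This is an integer covering problem.
R3 alone covers Alder, Pine, Cedar — every station.
Total annual cost: 4.
No cover costs less than 4.

4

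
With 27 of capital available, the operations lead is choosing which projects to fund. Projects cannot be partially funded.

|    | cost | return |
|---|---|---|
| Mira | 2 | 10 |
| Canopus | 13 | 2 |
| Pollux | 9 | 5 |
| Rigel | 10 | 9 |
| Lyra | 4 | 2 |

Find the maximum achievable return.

Treat it as a binary knapsack problem.
Take Mira, Pollux, Rigel, and Lyra: cost 2 + 9 + 10 + 4 = 25 ≤ 27, return 10 + 5 + 9 + 2 = 26.
No other feasible combination does better.

26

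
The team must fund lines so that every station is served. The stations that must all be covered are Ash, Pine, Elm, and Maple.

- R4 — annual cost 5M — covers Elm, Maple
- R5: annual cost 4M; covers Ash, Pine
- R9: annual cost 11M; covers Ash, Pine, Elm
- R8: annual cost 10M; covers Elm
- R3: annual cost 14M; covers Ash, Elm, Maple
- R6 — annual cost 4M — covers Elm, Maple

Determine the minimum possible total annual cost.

8

Choose R5 and R6: together they cover Ash, Pine, Elm, Maple — every station.
Total annual cost: 4 + 4 = 8.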